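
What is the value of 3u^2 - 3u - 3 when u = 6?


Using direct substitution:
  3 * (6)^2 = 108
  -3 * (6)^1 = -18
  constant: -3
Sum = 108 - 18 - 3 = 87


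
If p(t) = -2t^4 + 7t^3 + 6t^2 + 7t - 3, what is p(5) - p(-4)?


p(5) = -193
p(-4) = -895
p(5) - p(-4) = -193 + 895 = 702


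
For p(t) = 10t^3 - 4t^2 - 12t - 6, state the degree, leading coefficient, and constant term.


Highest power of t is 3, with coefficient 10. Constant term is -6.
Degree = 3, leading coefficient = 10, constant term = -6


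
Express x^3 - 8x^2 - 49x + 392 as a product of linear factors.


Try integer roots (divisors of 392). x=-7: p(-7)=0.
Divide out (x + 7): quotient is x^2 - 15x + 56.
Factor the quadratic: (x - 8)(x - 7)
Result: (x + 7)(x - 8)(x - 7)


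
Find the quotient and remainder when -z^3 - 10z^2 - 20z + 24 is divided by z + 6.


(-z^3 - 10z^2 - 20z + 24) / (z + 6)
Step 1: -z^2 * (z + 6) = -z^3 - 6z^2; subtract.
Step 2: -4z * (z + 6) = -4z^2 - 24z; subtract.
Step 3: 4 * (z + 6) = 4z + 24; subtract.
Quotient: -z^2 - 4z + 4, Remainder: 0


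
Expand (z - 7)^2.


Expand (z - 7)^2 by repeated multiplication:
= z^2 - 14z + 49


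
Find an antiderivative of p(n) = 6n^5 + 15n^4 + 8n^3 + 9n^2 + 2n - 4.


Reverse power rule on each term:
  ∫ 6n^5 dn = n^6
  ∫ 15n^4 dn = 3n^5
  ∫ 8n^3 dn = 2n^4
  ∫ 9n^2 dn = 3n^3
  ∫ 2n dn = n^2
  ∫ -4 dn = -4n
F(n) = n^6 + 3n^5 + 2n^4 + 3n^3 + n^2 - 4n + C


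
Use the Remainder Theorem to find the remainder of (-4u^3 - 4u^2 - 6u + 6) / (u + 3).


By the Remainder Theorem, the remainder equals p(-3):
  -4*(-3)^3 = 108
  -4*(-3)^2 = -36
  -6*(-3)^1 = 18
  constant: 6
Sum: 108 - 36 + 18 + 6 = 96


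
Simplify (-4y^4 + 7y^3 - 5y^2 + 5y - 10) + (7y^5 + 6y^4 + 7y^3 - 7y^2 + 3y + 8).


Align terms by degree and add:
  -4y^4 + 7y^3 - 5y^2 + 5y - 10
+ 7y^5 + 6y^4 + 7y^3 - 7y^2 + 3y + 8
= 7y^5 + 2y^4 + 14y^3 - 12y^2 + 8y - 2


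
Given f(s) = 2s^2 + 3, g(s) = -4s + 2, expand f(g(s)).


Substitute g(s) into f:
f(g(s)) = 2*(-4s + 2)^2 + 3
(-4s + 2)^2 = 16s^2 - 16s + 4
Expand and combine: 32s^2 - 32s + 11


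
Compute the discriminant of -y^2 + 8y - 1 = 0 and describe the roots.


D = b^2 - 4ac = (8)^2 - 4(-1)(-1) = 64 - 4 = 60
Since D > 0: two distinct irrational roots


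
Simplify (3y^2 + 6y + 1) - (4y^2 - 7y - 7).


Distribute the minus sign:
  (3y^2 + 6y + 1)
- (4y^2 - 7y - 7)
Negate second polynomial: -4y^2 + 7y + 7
Add: -y^2 + 13y + 8


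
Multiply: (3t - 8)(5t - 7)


Distribute each term of the first polynomial:
  (3t)(5t - 7) = 15t^2 - 21t
  (-8)(5t - 7) = -40t + 56
Sum: 15t^2 - 61t + 56


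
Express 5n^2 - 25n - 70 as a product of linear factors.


Roots satisfy r1 + r2 = -b/a = 5 and r1*r2 = c/a = -14.
So r1 = -2, r2 = 7.
5n^2 - 25n - 70 = 5(n - r1)(n - r2) = 5(n + 2)(n - 7)


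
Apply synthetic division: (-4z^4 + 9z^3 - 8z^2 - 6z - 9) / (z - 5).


Synthetic division with c = 5. Coefficients: -4, 9, -8, -6, -9
Bring down -4.
  -4 * 5 = -20; -20 + 9 = -11
  -11 * 5 = -55; -55 - 8 = -63
  -63 * 5 = -315; -315 - 6 = -321
  -321 * 5 = -1605; -1605 - 9 = -1614
Quotient: -4z^3 - 11z^2 - 63z - 321, Remainder: -1614


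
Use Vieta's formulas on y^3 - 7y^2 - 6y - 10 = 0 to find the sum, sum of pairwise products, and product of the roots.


Monic cubic y^3+by^2+cy+d=0: sum=-b, pairwise sum=c, product=-d.
b=-7, c=-6, d=-10
r1+r2+r3 = 7
r1r2+r1r3+r2r3 = -6
r1r2r3 = 10


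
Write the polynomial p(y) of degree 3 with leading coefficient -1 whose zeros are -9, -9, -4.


p(y) = -(y + 9)(y + 9)(y + 4)
Expand: -y^3 - 22y^2 - 153y - 324


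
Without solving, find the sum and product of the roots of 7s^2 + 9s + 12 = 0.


For as^2+bs+c=0: sum = -b/a, product = c/a.
a=7, b=9, c=12
Sum = -(9)/7 = -9/7
Product = (12)/7 = 12/7


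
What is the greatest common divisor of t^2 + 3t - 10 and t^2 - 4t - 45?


Factor each:
  t^2 + 3t - 10 = (t + 5)(t - 2)
  t^2 - 4t - 45 = (t + 5)(t - 9)
Common monic factor: t + 5


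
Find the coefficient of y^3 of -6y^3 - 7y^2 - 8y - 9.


Read off the coefficient of y^3: -6


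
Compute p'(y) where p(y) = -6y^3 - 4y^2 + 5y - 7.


Apply the power rule term by term:
  d/dy(-6y^3) = -18y^2
  d/dy(-4y^2) = -8y
  d/dy(5y) = 5
  d/dy(-7) = 0
p'(y) = -18y^2 - 8y + 5


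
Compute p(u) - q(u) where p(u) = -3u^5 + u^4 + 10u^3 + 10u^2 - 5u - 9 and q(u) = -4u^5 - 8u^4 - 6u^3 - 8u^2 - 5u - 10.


Distribute the minus sign:
  (-3u^5 + u^4 + 10u^3 + 10u^2 - 5u - 9)
- (-4u^5 - 8u^4 - 6u^3 - 8u^2 - 5u - 10)
Negate second polynomial: 4u^5 + 8u^4 + 6u^3 + 8u^2 + 5u + 10
Add: u^5 + 9u^4 + 16u^3 + 18u^2 + 1


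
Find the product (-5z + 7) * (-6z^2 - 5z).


Distribute each term of the first polynomial:
  (-5z)(-6z^2 - 5z) = 30z^3 + 25z^2
  (7)(-6z^2 - 5z) = -42z^2 - 35z
Sum: 30z^3 - 17z^2 - 35z


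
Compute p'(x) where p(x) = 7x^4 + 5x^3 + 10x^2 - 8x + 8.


Apply the power rule term by term:
  d/dx(7x^4) = 28x^3
  d/dx(5x^3) = 15x^2
  d/dx(10x^2) = 20x
  d/dx(-8x) = -8
  d/dx(8) = 0
p'(x) = 28x^3 + 15x^2 + 20x - 8


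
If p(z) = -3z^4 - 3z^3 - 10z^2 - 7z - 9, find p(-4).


Using direct substitution:
  -3 * (-4)^4 = -768
  -3 * (-4)^3 = 192
  -10 * (-4)^2 = -160
  -7 * (-4)^1 = 28
  constant: -9
Sum = -768 + 192 - 160 + 28 - 9 = -717


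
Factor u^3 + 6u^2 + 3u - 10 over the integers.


Try integer roots (divisors of -10). u=-2: p(-2)=0.
Divide out (u + 2): quotient is u^2 + 4u - 5.
Factor the quadratic: (u + 5)(u - 1)
Result: (u + 2)(u + 5)(u - 1)


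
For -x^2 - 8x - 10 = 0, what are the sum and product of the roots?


For ax^2+bx+c=0: sum = -b/a, product = c/a.
a=-1, b=-8, c=-10
Sum = -(-8)/-1 = -8
Product = (-10)/-1 = 10


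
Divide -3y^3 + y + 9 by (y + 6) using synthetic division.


Synthetic division with c = -6. Coefficients: -3, 0, 1, 9
Bring down -3.
  -3 * -6 = 18; 18 + 0 = 18
  18 * -6 = -108; -108 + 1 = -107
  -107 * -6 = 642; 642 + 9 = 651
Quotient: -3y^2 + 18y - 107, Remainder: 651


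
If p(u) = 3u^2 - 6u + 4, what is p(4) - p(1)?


p(4) = 28
p(1) = 1
p(4) - p(1) = 28 - 1 = 27


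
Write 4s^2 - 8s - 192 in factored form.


Roots satisfy r1 + r2 = -b/a = 2 and r1*r2 = c/a = -48.
So r1 = 8, r2 = -6.
4s^2 - 8s - 192 = 4(s - r1)(s - r2) = 4(s - 8)(s + 6)


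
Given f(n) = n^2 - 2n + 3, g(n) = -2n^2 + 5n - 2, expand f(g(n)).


Substitute g(n) into f:
f(g(n)) = 1*(-2n^2 + 5n - 2)^2 + (-2)*(-2n^2 + 5n - 2) + 3
(-2n^2 + 5n - 2)^2 = 4n^4 - 20n^3 + 33n^2 - 20n + 4
Expand and combine: 4n^4 - 20n^3 + 37n^2 - 30n + 11


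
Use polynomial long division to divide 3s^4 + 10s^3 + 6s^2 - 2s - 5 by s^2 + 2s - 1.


(3s^4 + 10s^3 + 6s^2 - 2s - 5) / (s^2 + 2s - 1)
Step 1: 3s^2 * (s^2 + 2s - 1) = 3s^4 + 6s^3 - 3s^2; subtract.
Step 2: 4s * (s^2 + 2s - 1) = 4s^3 + 8s^2 - 4s; subtract.
Step 3: 1 * (s^2 + 2s - 1) = s^2 + 2s - 1; subtract.
Quotient: 3s^2 + 4s + 1, Remainder: -4


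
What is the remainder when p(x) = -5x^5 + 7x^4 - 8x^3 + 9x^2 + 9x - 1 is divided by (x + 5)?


By the Remainder Theorem, the remainder equals p(-5):
  -5*(-5)^5 = 15625
  7*(-5)^4 = 4375
  -8*(-5)^3 = 1000
  9*(-5)^2 = 225
  9*(-5)^1 = -45
  constant: -1
Sum: 15625 + 4375 + 1000 + 225 - 45 - 1 = 21179


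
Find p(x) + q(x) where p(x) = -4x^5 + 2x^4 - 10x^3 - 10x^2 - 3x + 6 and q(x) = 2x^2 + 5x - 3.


Align terms by degree and add:
  -4x^5 + 2x^4 - 10x^3 - 10x^2 - 3x + 6
+ 2x^2 + 5x - 3
= -4x^5 + 2x^4 - 10x^3 - 8x^2 + 2x + 3


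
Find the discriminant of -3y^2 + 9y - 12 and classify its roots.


D = b^2 - 4ac = (9)^2 - 4(-3)(-12) = 81 - 144 = -63
Since D < 0: two complex conjugate roots (no real roots)


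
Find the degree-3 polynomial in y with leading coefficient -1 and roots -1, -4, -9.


p(y) = -(y + 1)(y + 4)(y + 9)
Expand: -y^3 - 14y^2 - 49y - 36


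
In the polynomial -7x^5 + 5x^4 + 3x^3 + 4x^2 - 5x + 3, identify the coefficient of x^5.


Read off the coefficient of x^5: -7


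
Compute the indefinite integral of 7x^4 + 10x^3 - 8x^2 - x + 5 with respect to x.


Reverse power rule on each term:
  ∫ 7x^4 dx = (7/5)x^5
  ∫ 10x^3 dx = (5/2)x^4
  ∫ -8x^2 dx = -(8/3)x^3
  ∫ -x dx = -(1/2)x^2
  ∫ 5 dx = 5x
F(x) = (7/5)x^5 + (5/2)x^4 - (8/3)x^3 - (1/2)x^2 + 5x + C


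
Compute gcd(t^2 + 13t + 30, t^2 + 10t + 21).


Factor each:
  t^2 + 13t + 30 = (t + 3)(t + 10)
  t^2 + 10t + 21 = (t + 3)(t + 7)
Common monic factor: t + 3


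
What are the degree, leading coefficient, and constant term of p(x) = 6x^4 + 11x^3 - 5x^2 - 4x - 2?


Highest power of x is 4, with coefficient 6. Constant term is -2.
Degree = 4, leading coefficient = 6, constant term = -2


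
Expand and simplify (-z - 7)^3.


Expand (-z - 7)^3 by repeated multiplication:
  (-z - 7)^2 = z^2 + 14z + 49
= -z^3 - 21z^2 - 147z - 343


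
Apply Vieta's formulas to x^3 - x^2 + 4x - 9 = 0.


Monic cubic x^3+bx^2+cx+d=0: sum=-b, pairwise sum=c, product=-d.
b=-1, c=4, d=-9
r1+r2+r3 = 1
r1r2+r1r3+r2r3 = 4
r1r2r3 = 9


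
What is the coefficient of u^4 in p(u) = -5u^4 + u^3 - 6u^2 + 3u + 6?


Read off the coefficient of u^4: -5


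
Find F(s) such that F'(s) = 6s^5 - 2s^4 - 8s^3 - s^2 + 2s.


Reverse power rule on each term:
  ∫ 6s^5 ds = s^6
  ∫ -2s^4 ds = -(2/5)s^5
  ∫ -8s^3 ds = -2s^4
  ∫ -s^2 ds = -(1/3)s^3
  ∫ 2s ds = s^2
F(s) = s^6 - (2/5)s^5 - 2s^4 - (1/3)s^3 + s^2 + C


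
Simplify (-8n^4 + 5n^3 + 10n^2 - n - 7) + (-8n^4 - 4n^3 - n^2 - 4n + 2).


Align terms by degree and add:
  -8n^4 + 5n^3 + 10n^2 - n - 7
  -8n^4 - 4n^3 - n^2 - 4n + 2
= -16n^4 + n^3 + 9n^2 - 5n - 5


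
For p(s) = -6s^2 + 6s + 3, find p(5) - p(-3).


p(5) = -117
p(-3) = -69
p(5) - p(-3) = -117 + 69 = -48


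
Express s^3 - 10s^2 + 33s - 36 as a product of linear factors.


Try integer roots (divisors of -36). s=3: p(3)=0.
Divide out (s - 3): quotient is s^2 - 7s + 12.
Factor the quadratic: (s - 4)(s - 3)
Result: (s - 3)(s - 4)(s - 3)


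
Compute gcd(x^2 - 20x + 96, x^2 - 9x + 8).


Factor each:
  x^2 - 20x + 96 = (x - 8)(x - 12)
  x^2 - 9x + 8 = (x - 8)(x - 1)
Common monic factor: x - 8


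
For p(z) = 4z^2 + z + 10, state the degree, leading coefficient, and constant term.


Highest power of z is 2, with coefficient 4. Constant term is 10.
Degree = 2, leading coefficient = 4, constant term = 10


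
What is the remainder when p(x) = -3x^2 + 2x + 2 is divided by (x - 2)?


By the Remainder Theorem, the remainder equals p(2):
  -3*(2)^2 = -12
  2*(2)^1 = 4
  constant: 2
Sum: -12 + 4 + 2 = -6


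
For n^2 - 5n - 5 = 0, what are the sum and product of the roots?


For an^2+bn+c=0: sum = -b/a, product = c/a.
a=1, b=-5, c=-5
Sum = -(-5)/1 = 5
Product = (-5)/1 = -5


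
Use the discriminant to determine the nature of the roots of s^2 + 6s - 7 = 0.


D = b^2 - 4ac = (6)^2 - 4(1)(-7) = 36 + 28 = 64
Since D > 0: two distinct rational roots


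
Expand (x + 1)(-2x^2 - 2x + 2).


Distribute each term of the first polynomial:
  (x)(-2x^2 - 2x + 2) = -2x^3 - 2x^2 + 2x
  (1)(-2x^2 - 2x + 2) = -2x^2 - 2x + 2
Sum: -2x^3 - 4x^2 + 2


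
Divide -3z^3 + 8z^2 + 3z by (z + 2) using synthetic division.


Synthetic division with c = -2. Coefficients: -3, 8, 3, 0
Bring down -3.
  -3 * -2 = 6; 6 + 8 = 14
  14 * -2 = -28; -28 + 3 = -25
  -25 * -2 = 50; 50 + 0 = 50
Quotient: -3z^2 + 14z - 25, Remainder: 50


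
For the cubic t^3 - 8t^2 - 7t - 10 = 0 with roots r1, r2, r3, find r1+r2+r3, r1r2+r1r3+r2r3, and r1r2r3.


Monic cubic t^3+bt^2+ct+d=0: sum=-b, pairwise sum=c, product=-d.
b=-8, c=-7, d=-10
r1+r2+r3 = 8
r1r2+r1r3+r2r3 = -7
r1r2r3 = 10


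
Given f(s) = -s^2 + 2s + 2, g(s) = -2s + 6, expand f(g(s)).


Substitute g(s) into f:
f(g(s)) = -1*(-2s + 6)^2 + 2*(-2s + 6) + 2
(-2s + 6)^2 = 4s^2 - 24s + 36
Expand and combine: -4s^2 + 20s - 22


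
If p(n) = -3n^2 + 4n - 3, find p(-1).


Using direct substitution:
  -3 * (-1)^2 = -3
  4 * (-1)^1 = -4
  constant: -3
Sum = -3 - 4 - 3 = -10


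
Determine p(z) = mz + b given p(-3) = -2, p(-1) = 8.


p(z) = mz + b. Using p(-3)=-2, p(-1)=8:
m = (-2 - 8)/(-3 + 1) = -10/-2 = 5
b = -2 - m*(-3) = -2 + 15 = 13
p(z) = 5z + 13


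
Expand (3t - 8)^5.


Expand (3t - 8)^5 by repeated multiplication:
  (3t - 8)^2 = 9t^2 - 48t + 64
  (3t - 8)^3 = 27t^3 - 216t^2 + 576t - 512
  (3t - 8)^4 = 81t^4 - 864t^3 + 3456t^2 - 6144t + 4096
= 243t^5 - 3240t^4 + 17280t^3 - 46080t^2 + 61440t - 32768


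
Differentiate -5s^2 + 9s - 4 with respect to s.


Apply the power rule term by term:
  d/ds(-5s^2) = -10s
  d/ds(9s) = 9
  d/ds(-4) = 0
p'(s) = -10s + 9


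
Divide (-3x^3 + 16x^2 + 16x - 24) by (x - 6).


(-3x^3 + 16x^2 + 16x - 24) / (x - 6)
Step 1: -3x^2 * (x - 6) = -3x^3 + 18x^2; subtract.
Step 2: -2x * (x - 6) = -2x^2 + 12x; subtract.
Step 3: 4 * (x - 6) = 4x - 24; subtract.
Quotient: -3x^2 - 2x + 4, Remainder: 0


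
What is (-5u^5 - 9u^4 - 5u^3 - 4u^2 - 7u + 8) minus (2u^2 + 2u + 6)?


Distribute the minus sign:
  (-5u^5 - 9u^4 - 5u^3 - 4u^2 - 7u + 8)
- (2u^2 + 2u + 6)
Negate second polynomial: -2u^2 - 2u - 6
Add: -5u^5 - 9u^4 - 5u^3 - 6u^2 - 9u + 2


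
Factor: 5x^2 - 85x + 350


Roots satisfy r1 + r2 = -b/a = 17 and r1*r2 = c/a = 70.
So r1 = 7, r2 = 10.
5x^2 - 85x + 350 = 5(x - r1)(x - r2) = 5(x - 7)(x - 10)


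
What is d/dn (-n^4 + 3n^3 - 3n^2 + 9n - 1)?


Apply the power rule term by term:
  d/dn(-n^4) = -4n^3
  d/dn(3n^3) = 9n^2
  d/dn(-3n^2) = -6n
  d/dn(9n) = 9
  d/dn(-1) = 0
p'(n) = -4n^3 + 9n^2 - 6n + 9


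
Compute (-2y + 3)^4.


Expand (-2y + 3)^4 by repeated multiplication:
  (-2y + 3)^2 = 4y^2 - 12y + 9
  (-2y + 3)^3 = -8y^3 + 36y^2 - 54y + 27
= 16y^4 - 96y^3 + 216y^2 - 216y + 81


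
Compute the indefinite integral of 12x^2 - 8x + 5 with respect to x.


Reverse power rule on each term:
  ∫ 12x^2 dx = 4x^3
  ∫ -8x dx = -4x^2
  ∫ 5 dx = 5x
F(x) = 4x^3 - 4x^2 + 5x + C


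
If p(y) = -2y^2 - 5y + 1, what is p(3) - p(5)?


p(3) = -32
p(5) = -74
p(3) - p(5) = -32 + 74 = 42


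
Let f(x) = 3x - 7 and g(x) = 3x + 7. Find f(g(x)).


Substitute g(x) into f:
f(g(x)) = 3*(3x + 7) + (-7)
Expand and combine: 9x + 14


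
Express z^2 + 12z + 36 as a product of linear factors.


Roots satisfy r1 + r2 = -b/a = -12 and r1*r2 = c/a = 36.
So r1 = -6, r2 = -6.
z^2 + 12z + 36 = (z - r1)(z - r2) = (z + 6)(z + 6)


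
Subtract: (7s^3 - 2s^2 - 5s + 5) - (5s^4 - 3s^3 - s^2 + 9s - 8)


Distribute the minus sign:
  (7s^3 - 2s^2 - 5s + 5)
- (5s^4 - 3s^3 - s^2 + 9s - 8)
Negate second polynomial: -5s^4 + 3s^3 + s^2 - 9s + 8
Add: -5s^4 + 10s^3 - s^2 - 14s + 13


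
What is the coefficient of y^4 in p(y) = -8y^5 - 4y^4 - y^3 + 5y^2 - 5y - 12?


Read off the coefficient of y^4: -4


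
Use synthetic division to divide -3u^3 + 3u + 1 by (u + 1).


Synthetic division with c = -1. Coefficients: -3, 0, 3, 1
Bring down -3.
  -3 * -1 = 3; 3 + 0 = 3
  3 * -1 = -3; -3 + 3 = 0
  0 * -1 = 0; 0 + 1 = 1
Quotient: -3u^2 + 3u, Remainder: 1


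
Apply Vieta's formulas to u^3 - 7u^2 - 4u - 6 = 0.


Monic cubic u^3+bu^2+cu+d=0: sum=-b, pairwise sum=c, product=-d.
b=-7, c=-4, d=-6
r1+r2+r3 = 7
r1r2+r1r3+r2r3 = -4
r1r2r3 = 6


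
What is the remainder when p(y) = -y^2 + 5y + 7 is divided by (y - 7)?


By the Remainder Theorem, the remainder equals p(7):
  -1*(7)^2 = -49
  5*(7)^1 = 35
  constant: 7
Sum: -49 + 35 + 7 = -7


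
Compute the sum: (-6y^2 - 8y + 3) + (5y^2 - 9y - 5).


Align terms by degree and add:
  -6y^2 - 8y + 3
+ 5y^2 - 9y - 5
= -y^2 - 17y - 2


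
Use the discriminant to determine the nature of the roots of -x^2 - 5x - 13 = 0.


D = b^2 - 4ac = (-5)^2 - 4(-1)(-13) = 25 - 52 = -27
Since D < 0: two complex conjugate roots (no real roots)


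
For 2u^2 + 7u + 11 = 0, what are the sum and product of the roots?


For au^2+bu+c=0: sum = -b/a, product = c/a.
a=2, b=7, c=11
Sum = -(7)/2 = -7/2
Product = (11)/2 = 11/2


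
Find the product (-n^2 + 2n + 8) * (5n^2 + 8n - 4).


Distribute each term of the first polynomial:
  (-n^2)(5n^2 + 8n - 4) = -5n^4 - 8n^3 + 4n^2
  (2n)(5n^2 + 8n - 4) = 10n^3 + 16n^2 - 8n
  (8)(5n^2 + 8n - 4) = 40n^2 + 64n - 32
Sum: -5n^4 + 2n^3 + 60n^2 + 56n - 32


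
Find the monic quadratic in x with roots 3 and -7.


p(x) = (x - 3)(x + 7)
Expand: x^2 + 4x - 21


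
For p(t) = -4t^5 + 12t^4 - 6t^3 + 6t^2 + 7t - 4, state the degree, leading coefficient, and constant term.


Highest power of t is 5, with coefficient -4. Constant term is -4.
Degree = 5, leading coefficient = -4, constant term = -4


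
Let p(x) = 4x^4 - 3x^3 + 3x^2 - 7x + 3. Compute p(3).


Using direct substitution:
  4 * (3)^4 = 324
  -3 * (3)^3 = -81
  3 * (3)^2 = 27
  -7 * (3)^1 = -21
  constant: 3
Sum = 324 - 81 + 27 - 21 + 3 = 252


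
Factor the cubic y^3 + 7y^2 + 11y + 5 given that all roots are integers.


Try integer roots (divisors of 5). y=-1: p(-1)=0.
Divide out (y + 1): quotient is y^2 + 6y + 5.
Factor the quadratic: (y + 5)(y + 1)
Result: (y + 1)(y + 5)(y + 1)


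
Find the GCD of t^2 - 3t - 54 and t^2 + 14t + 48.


Factor each:
  t^2 - 3t - 54 = (t + 6)(t - 9)
  t^2 + 14t + 48 = (t + 6)(t + 8)
Common monic factor: t + 6


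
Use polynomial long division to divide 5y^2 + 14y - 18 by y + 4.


(5y^2 + 14y - 18) / (y + 4)
Step 1: 5y * (y + 4) = 5y^2 + 20y; subtract.
Step 2: -6 * (y + 4) = -6y - 24; subtract.
Quotient: 5y - 6, Remainder: 6


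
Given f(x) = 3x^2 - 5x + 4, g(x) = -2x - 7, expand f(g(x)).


Substitute g(x) into f:
f(g(x)) = 3*(-2x - 7)^2 + (-5)*(-2x - 7) + 4
(-2x - 7)^2 = 4x^2 + 28x + 49
Expand and combine: 12x^2 + 94x + 186


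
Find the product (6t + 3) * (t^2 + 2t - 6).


Distribute each term of the first polynomial:
  (6t)(t^2 + 2t - 6) = 6t^3 + 12t^2 - 36t
  (3)(t^2 + 2t - 6) = 3t^2 + 6t - 18
Sum: 6t^3 + 15t^2 - 30t - 18


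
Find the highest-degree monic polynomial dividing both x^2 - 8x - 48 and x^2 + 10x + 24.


Factor each:
  x^2 - 8x - 48 = (x + 4)(x - 12)
  x^2 + 10x + 24 = (x + 4)(x + 6)
Common monic factor: x + 4


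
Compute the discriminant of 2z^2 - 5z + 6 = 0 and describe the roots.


D = b^2 - 4ac = (-5)^2 - 4(2)(6) = 25 - 48 = -23
Since D < 0: two complex conjugate roots (no real roots)


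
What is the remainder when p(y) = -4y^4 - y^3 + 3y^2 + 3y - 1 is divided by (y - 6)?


By the Remainder Theorem, the remainder equals p(6):
  -4*(6)^4 = -5184
  -1*(6)^3 = -216
  3*(6)^2 = 108
  3*(6)^1 = 18
  constant: -1
Sum: -5184 - 216 + 108 + 18 - 1 = -5275


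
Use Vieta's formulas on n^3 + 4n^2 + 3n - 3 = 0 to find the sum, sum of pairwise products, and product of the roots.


Monic cubic n^3+bn^2+cn+d=0: sum=-b, pairwise sum=c, product=-d.
b=4, c=3, d=-3
r1+r2+r3 = -4
r1r2+r1r3+r2r3 = 3
r1r2r3 = 3


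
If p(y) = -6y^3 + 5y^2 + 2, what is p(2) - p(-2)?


p(2) = -26
p(-2) = 70
p(2) - p(-2) = -26 - 70 = -96


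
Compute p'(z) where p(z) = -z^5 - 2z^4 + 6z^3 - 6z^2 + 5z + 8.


Apply the power rule term by term:
  d/dz(-z^5) = -5z^4
  d/dz(-2z^4) = -8z^3
  d/dz(6z^3) = 18z^2
  d/dz(-6z^2) = -12z
  d/dz(5z) = 5
  d/dz(8) = 0
p'(z) = -5z^4 - 8z^3 + 18z^2 - 12z + 5


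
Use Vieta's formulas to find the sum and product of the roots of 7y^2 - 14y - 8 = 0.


For ay^2+by+c=0: sum = -b/a, product = c/a.
a=7, b=-14, c=-8
Sum = -(-14)/7 = 2
Product = (-8)/7 = -8/7


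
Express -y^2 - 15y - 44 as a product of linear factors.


Roots satisfy r1 + r2 = -b/a = -15 and r1*r2 = c/a = 44.
So r1 = -4, r2 = -11.
-y^2 - 15y - 44 = -(y - r1)(y - r2) = -(y + 4)(y + 11)


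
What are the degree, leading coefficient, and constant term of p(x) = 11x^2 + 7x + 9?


Highest power of x is 2, with coefficient 11. Constant term is 9.
Degree = 2, leading coefficient = 11, constant term = 9


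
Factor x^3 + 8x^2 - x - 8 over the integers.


Try integer roots (divisors of -8). x=-1: p(-1)=0.
Divide out (x + 1): quotient is x^2 + 7x - 8.
Factor the quadratic: (x + 8)(x - 1)
Result: (x + 1)(x + 8)(x - 1)


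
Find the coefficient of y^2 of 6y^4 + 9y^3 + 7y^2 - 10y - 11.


Read off the coefficient of y^2: 7


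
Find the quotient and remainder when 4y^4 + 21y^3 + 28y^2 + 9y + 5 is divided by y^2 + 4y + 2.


(4y^4 + 21y^3 + 28y^2 + 9y + 5) / (y^2 + 4y + 2)
Step 1: 4y^2 * (y^2 + 4y + 2) = 4y^4 + 16y^3 + 8y^2; subtract.
Step 2: 5y * (y^2 + 4y + 2) = 5y^3 + 20y^2 + 10y; subtract.
Step 3: 0 * (y^2 + 4y + 2) = 0; subtract.
Quotient: 4y^2 + 5y, Remainder: -y + 5


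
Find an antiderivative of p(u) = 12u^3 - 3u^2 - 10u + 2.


Reverse power rule on each term:
  ∫ 12u^3 du = 3u^4
  ∫ -3u^2 du = -u^3
  ∫ -10u du = -5u^2
  ∫ 2 du = 2u
F(u) = 3u^4 - u^3 - 5u^2 + 2u + C


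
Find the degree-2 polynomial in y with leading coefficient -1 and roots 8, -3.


p(y) = -(y - 8)(y + 3)
Expand: -y^2 + 5y + 24


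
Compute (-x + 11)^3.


Expand (-x + 11)^3 by repeated multiplication:
  (-x + 11)^2 = x^2 - 22x + 121
= -x^3 + 33x^2 - 363x + 1331


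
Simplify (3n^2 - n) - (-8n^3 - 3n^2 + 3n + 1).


Distribute the minus sign:
  (3n^2 - n)
- (-8n^3 - 3n^2 + 3n + 1)
Negate second polynomial: 8n^3 + 3n^2 - 3n - 1
Add: 8n^3 + 6n^2 - 4n - 1


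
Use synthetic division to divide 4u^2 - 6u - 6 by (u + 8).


Synthetic division with c = -8. Coefficients: 4, -6, -6
Bring down 4.
  4 * -8 = -32; -32 - 6 = -38
  -38 * -8 = 304; 304 - 6 = 298
Quotient: 4u - 38, Remainder: 298


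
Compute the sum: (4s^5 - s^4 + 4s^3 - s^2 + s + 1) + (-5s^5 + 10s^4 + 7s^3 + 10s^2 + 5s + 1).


Align terms by degree and add:
  4s^5 - s^4 + 4s^3 - s^2 + s + 1
  -5s^5 + 10s^4 + 7s^3 + 10s^2 + 5s + 1
= -s^5 + 9s^4 + 11s^3 + 9s^2 + 6s + 2


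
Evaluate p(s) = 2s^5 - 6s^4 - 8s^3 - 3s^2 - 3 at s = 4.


Using direct substitution:
  2 * (4)^5 = 2048
  -6 * (4)^4 = -1536
  -8 * (4)^3 = -512
  -3 * (4)^2 = -48
  0 * (4)^1 = 0
  constant: -3
Sum = 2048 - 1536 - 512 - 48 + 0 - 3 = -51


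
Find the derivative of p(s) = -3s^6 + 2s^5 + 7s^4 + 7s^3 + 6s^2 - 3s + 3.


Apply the power rule term by term:
  d/ds(-3s^6) = -18s^5
  d/ds(2s^5) = 10s^4
  d/ds(7s^4) = 28s^3
  d/ds(7s^3) = 21s^2
  d/ds(6s^2) = 12s
  d/ds(-3s) = -3
  d/ds(3) = 0
p'(s) = -18s^5 + 10s^4 + 28s^3 + 21s^2 + 12s - 3


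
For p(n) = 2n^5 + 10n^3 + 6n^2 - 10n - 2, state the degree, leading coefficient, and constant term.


Highest power of n is 5, with coefficient 2. Constant term is -2.
Degree = 5, leading coefficient = 2, constant term = -2


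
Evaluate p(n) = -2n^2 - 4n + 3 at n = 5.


Using direct substitution:
  -2 * (5)^2 = -50
  -4 * (5)^1 = -20
  constant: 3
Sum = -50 - 20 + 3 = -67


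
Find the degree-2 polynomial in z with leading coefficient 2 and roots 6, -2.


p(z) = 2(z - 6)(z + 2)
Expand: 2z^2 - 8z - 24


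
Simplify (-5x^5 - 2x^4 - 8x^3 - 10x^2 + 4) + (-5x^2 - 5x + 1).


Align terms by degree and add:
  -5x^5 - 2x^4 - 8x^3 - 10x^2 + 4
  -5x^2 - 5x + 1
= -5x^5 - 2x^4 - 8x^3 - 15x^2 - 5x + 5


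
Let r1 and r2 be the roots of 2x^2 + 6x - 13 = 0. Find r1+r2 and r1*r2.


For ax^2+bx+c=0: sum = -b/a, product = c/a.
a=2, b=6, c=-13
Sum = -(6)/2 = -3
Product = (-13)/2 = -13/2


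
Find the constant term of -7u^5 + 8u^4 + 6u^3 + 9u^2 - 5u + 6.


Read off the constant term: 6


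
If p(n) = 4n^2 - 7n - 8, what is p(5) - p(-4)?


p(5) = 57
p(-4) = 84
p(5) - p(-4) = 57 - 84 = -27


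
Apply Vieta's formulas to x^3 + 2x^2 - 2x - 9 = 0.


Monic cubic x^3+bx^2+cx+d=0: sum=-b, pairwise sum=c, product=-d.
b=2, c=-2, d=-9
r1+r2+r3 = -2
r1r2+r1r3+r2r3 = -2
r1r2r3 = 9


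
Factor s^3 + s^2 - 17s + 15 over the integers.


Try integer roots (divisors of 15). s=1: p(1)=0.
Divide out (s - 1): quotient is s^2 + 2s - 15.
Factor the quadratic: (s + 5)(s - 3)
Result: (s - 1)(s + 5)(s - 3)


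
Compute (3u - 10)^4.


Expand (3u - 10)^4 by repeated multiplication:
  (3u - 10)^2 = 9u^2 - 60u + 100
  (3u - 10)^3 = 27u^3 - 270u^2 + 900u - 1000
= 81u^4 - 1080u^3 + 5400u^2 - 12000u + 10000


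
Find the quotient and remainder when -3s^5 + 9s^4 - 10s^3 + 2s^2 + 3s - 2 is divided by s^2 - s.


(-3s^5 + 9s^4 - 10s^3 + 2s^2 + 3s - 2) / (s^2 - s)
Step 1: -3s^3 * (s^2 - s) = -3s^5 + 3s^4; subtract.
Step 2: 6s^2 * (s^2 - s) = 6s^4 - 6s^3; subtract.
Step 3: -4s * (s^2 - s) = -4s^3 + 4s^2; subtract.
Step 4: -2 * (s^2 - s) = -2s^2 + 2s; subtract.
Quotient: -3s^3 + 6s^2 - 4s - 2, Remainder: s - 2


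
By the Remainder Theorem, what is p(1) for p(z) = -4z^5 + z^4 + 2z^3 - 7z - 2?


By the Remainder Theorem, the remainder equals p(1):
  -4*(1)^5 = -4
  1*(1)^4 = 1
  2*(1)^3 = 2
  0*(1)^2 = 0
  -7*(1)^1 = -7
  constant: -2
Sum: -4 + 1 + 2 + 0 - 7 - 2 = -10


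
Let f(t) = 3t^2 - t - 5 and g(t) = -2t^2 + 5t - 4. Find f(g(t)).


Substitute g(t) into f:
f(g(t)) = 3*(-2t^2 + 5t - 4)^2 + (-1)*(-2t^2 + 5t - 4) + (-5)
(-2t^2 + 5t - 4)^2 = 4t^4 - 20t^3 + 41t^2 - 40t + 16
Expand and combine: 12t^4 - 60t^3 + 125t^2 - 125t + 47


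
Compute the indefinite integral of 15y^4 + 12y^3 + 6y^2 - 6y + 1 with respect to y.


Reverse power rule on each term:
  ∫ 15y^4 dy = 3y^5
  ∫ 12y^3 dy = 3y^4
  ∫ 6y^2 dy = 2y^3
  ∫ -6y dy = -3y^2
  ∫ 1 dy = y
F(y) = 3y^5 + 3y^4 + 2y^3 - 3y^2 + y + C


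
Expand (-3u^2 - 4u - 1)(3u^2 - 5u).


Distribute each term of the first polynomial:
  (-3u^2)(3u^2 - 5u) = -9u^4 + 15u^3
  (-4u)(3u^2 - 5u) = -12u^3 + 20u^2
  (-1)(3u^2 - 5u) = -3u^2 + 5u
Sum: -9u^4 + 3u^3 + 17u^2 + 5u


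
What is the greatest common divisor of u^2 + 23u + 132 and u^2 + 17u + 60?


Factor each:
  u^2 + 23u + 132 = (u + 12)(u + 11)
  u^2 + 17u + 60 = (u + 12)(u + 5)
Common monic factor: u + 12


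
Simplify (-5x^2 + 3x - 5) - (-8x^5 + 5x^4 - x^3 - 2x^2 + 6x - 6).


Distribute the minus sign:
  (-5x^2 + 3x - 5)
- (-8x^5 + 5x^4 - x^3 - 2x^2 + 6x - 6)
Negate second polynomial: 8x^5 - 5x^4 + x^3 + 2x^2 - 6x + 6
Add: 8x^5 - 5x^4 + x^3 - 3x^2 - 3x + 1


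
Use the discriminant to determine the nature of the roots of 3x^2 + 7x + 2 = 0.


D = b^2 - 4ac = (7)^2 - 4(3)(2) = 49 - 24 = 25
Since D > 0: two distinct rational roots


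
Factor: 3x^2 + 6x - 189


Roots satisfy r1 + r2 = -b/a = -2 and r1*r2 = c/a = -63.
So r1 = 7, r2 = -9.
3x^2 + 6x - 189 = 3(x - r1)(x - r2) = 3(x - 7)(x + 9)


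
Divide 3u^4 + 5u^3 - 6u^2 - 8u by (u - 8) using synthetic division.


Synthetic division with c = 8. Coefficients: 3, 5, -6, -8, 0
Bring down 3.
  3 * 8 = 24; 24 + 5 = 29
  29 * 8 = 232; 232 - 6 = 226
  226 * 8 = 1808; 1808 - 8 = 1800
  1800 * 8 = 14400; 14400 + 0 = 14400
Quotient: 3u^3 + 29u^2 + 226u + 1800, Remainder: 14400


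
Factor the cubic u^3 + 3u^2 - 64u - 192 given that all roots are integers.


Try integer roots (divisors of -192). u=8: p(8)=0.
Divide out (u - 8): quotient is u^2 + 11u + 24.
Factor the quadratic: (u + 3)(u + 8)
Result: (u - 8)(u + 3)(u + 8)


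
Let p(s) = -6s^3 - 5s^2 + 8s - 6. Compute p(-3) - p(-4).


p(-3) = 87
p(-4) = 266
p(-3) - p(-4) = 87 - 266 = -179


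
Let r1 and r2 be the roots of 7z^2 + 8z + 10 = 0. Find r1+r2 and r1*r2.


For az^2+bz+c=0: sum = -b/a, product = c/a.
a=7, b=8, c=10
Sum = -(8)/7 = -8/7
Product = (10)/7 = 10/7


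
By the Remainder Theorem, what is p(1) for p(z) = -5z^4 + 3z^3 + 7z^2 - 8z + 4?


By the Remainder Theorem, the remainder equals p(1):
  -5*(1)^4 = -5
  3*(1)^3 = 3
  7*(1)^2 = 7
  -8*(1)^1 = -8
  constant: 4
Sum: -5 + 3 + 7 - 8 + 4 = 1


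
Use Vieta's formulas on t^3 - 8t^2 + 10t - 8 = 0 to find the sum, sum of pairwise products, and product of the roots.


Monic cubic t^3+bt^2+ct+d=0: sum=-b, pairwise sum=c, product=-d.
b=-8, c=10, d=-8
r1+r2+r3 = 8
r1r2+r1r3+r2r3 = 10
r1r2r3 = 8


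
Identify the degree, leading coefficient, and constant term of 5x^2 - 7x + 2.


Highest power of x is 2, with coefficient 5. Constant term is 2.
Degree = 2, leading coefficient = 5, constant term = 2


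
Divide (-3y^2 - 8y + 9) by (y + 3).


(-3y^2 - 8y + 9) / (y + 3)
Step 1: -3y * (y + 3) = -3y^2 - 9y; subtract.
Step 2: 1 * (y + 3) = y + 3; subtract.
Quotient: -3y + 1, Remainder: 6


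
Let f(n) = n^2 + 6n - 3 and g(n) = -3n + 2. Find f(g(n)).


Substitute g(n) into f:
f(g(n)) = 1*(-3n + 2)^2 + 6*(-3n + 2) + (-3)
(-3n + 2)^2 = 9n^2 - 12n + 4
Expand and combine: 9n^2 - 30n + 13


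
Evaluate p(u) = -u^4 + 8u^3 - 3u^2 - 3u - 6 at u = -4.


Using direct substitution:
  -1 * (-4)^4 = -256
  8 * (-4)^3 = -512
  -3 * (-4)^2 = -48
  -3 * (-4)^1 = 12
  constant: -6
Sum = -256 - 512 - 48 + 12 - 6 = -810


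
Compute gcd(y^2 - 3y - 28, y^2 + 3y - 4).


Factor each:
  y^2 - 3y - 28 = (y + 4)(y - 7)
  y^2 + 3y - 4 = (y + 4)(y - 1)
Common monic factor: y + 4


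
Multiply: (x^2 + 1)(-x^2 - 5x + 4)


Distribute each term of the first polynomial:
  (x^2)(-x^2 - 5x + 4) = -x^4 - 5x^3 + 4x^2
  (1)(-x^2 - 5x + 4) = -x^2 - 5x + 4
Sum: -x^4 - 5x^3 + 3x^2 - 5x + 4


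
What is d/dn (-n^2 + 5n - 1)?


Apply the power rule term by term:
  d/dn(-n^2) = -2n
  d/dn(5n) = 5
  d/dn(-1) = 0
p'(n) = -2n + 5


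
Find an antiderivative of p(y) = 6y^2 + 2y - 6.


Reverse power rule on each term:
  ∫ 6y^2 dy = 2y^3
  ∫ 2y dy = y^2
  ∫ -6 dy = -6y
F(y) = 2y^3 + y^2 - 6y + C


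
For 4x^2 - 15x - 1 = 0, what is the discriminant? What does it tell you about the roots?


D = b^2 - 4ac = (-15)^2 - 4(4)(-1) = 225 + 16 = 241
Since D > 0: two distinct irrational roots


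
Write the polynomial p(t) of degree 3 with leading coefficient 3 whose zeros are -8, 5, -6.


p(t) = 3(t + 8)(t - 5)(t + 6)
Expand: 3t^3 + 27t^2 - 66t - 720


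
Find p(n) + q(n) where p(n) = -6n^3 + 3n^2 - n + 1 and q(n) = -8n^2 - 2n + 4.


Align terms by degree and add:
  -6n^3 + 3n^2 - n + 1
  -8n^2 - 2n + 4
= -6n^3 - 5n^2 - 3n + 5


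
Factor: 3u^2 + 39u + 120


Roots satisfy r1 + r2 = -b/a = -13 and r1*r2 = c/a = 40.
So r1 = -5, r2 = -8.
3u^2 + 39u + 120 = 3(u - r1)(u - r2) = 3(u + 5)(u + 8)


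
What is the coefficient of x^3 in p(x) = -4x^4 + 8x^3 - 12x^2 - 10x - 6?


Read off the coefficient of x^3: 8


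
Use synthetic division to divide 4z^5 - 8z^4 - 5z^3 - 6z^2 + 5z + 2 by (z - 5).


Synthetic division with c = 5. Coefficients: 4, -8, -5, -6, 5, 2
Bring down 4.
  4 * 5 = 20; 20 - 8 = 12
  12 * 5 = 60; 60 - 5 = 55
  55 * 5 = 275; 275 - 6 = 269
  269 * 5 = 1345; 1345 + 5 = 1350
  1350 * 5 = 6750; 6750 + 2 = 6752
Quotient: 4z^4 + 12z^3 + 55z^2 + 269z + 1350, Remainder: 6752


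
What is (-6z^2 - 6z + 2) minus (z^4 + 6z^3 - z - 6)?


Distribute the minus sign:
  (-6z^2 - 6z + 2)
- (z^4 + 6z^3 - z - 6)
Negate second polynomial: -z^4 - 6z^3 + z + 6
Add: -z^4 - 6z^3 - 6z^2 - 5z + 8


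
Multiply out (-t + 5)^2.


Expand (-t + 5)^2 by repeated multiplication:
= t^2 - 10t + 25


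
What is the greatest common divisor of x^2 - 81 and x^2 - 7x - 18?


Factor each:
  x^2 - 81 = (x - 9)(x + 9)
  x^2 - 7x - 18 = (x - 9)(x + 2)
Common monic factor: x - 9


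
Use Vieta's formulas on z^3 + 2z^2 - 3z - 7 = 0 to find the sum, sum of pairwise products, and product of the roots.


Monic cubic z^3+bz^2+cz+d=0: sum=-b, pairwise sum=c, product=-d.
b=2, c=-3, d=-7
r1+r2+r3 = -2
r1r2+r1r3+r2r3 = -3
r1r2r3 = 7


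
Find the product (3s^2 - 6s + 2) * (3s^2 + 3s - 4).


Distribute each term of the first polynomial:
  (3s^2)(3s^2 + 3s - 4) = 9s^4 + 9s^3 - 12s^2
  (-6s)(3s^2 + 3s - 4) = -18s^3 - 18s^2 + 24s
  (2)(3s^2 + 3s - 4) = 6s^2 + 6s - 8
Sum: 9s^4 - 9s^3 - 24s^2 + 30s - 8


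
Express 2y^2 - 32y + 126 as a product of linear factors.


Roots satisfy r1 + r2 = -b/a = 16 and r1*r2 = c/a = 63.
So r1 = 9, r2 = 7.
2y^2 - 32y + 126 = 2(y - r1)(y - r2) = 2(y - 9)(y - 7)


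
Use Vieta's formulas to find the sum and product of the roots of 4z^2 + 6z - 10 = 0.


For az^2+bz+c=0: sum = -b/a, product = c/a.
a=4, b=6, c=-10
Sum = -(6)/4 = -3/2
Product = (-10)/4 = -5/2


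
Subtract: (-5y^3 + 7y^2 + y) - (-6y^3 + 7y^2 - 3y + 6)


Distribute the minus sign:
  (-5y^3 + 7y^2 + y)
- (-6y^3 + 7y^2 - 3y + 6)
Negate second polynomial: 6y^3 - 7y^2 + 3y - 6
Add: y^3 + 4y - 6


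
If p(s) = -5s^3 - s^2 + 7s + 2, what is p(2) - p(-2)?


p(2) = -28
p(-2) = 24
p(2) - p(-2) = -28 - 24 = -52


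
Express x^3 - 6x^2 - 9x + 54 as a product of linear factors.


Try integer roots (divisors of 54). x=3: p(3)=0.
Divide out (x - 3): quotient is x^2 - 3x - 18.
Factor the quadratic: (x - 6)(x + 3)
Result: (x - 3)(x - 6)(x + 3)


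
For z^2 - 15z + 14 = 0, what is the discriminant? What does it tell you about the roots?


D = b^2 - 4ac = (-15)^2 - 4(1)(14) = 225 - 56 = 169
Since D > 0: two distinct rational roots


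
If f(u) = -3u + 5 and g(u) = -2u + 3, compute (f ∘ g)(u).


Substitute g(u) into f:
f(g(u)) = -3*(-2u + 3) + 5
Expand and combine: 6u - 4


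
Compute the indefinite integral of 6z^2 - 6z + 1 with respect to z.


Reverse power rule on each term:
  ∫ 6z^2 dz = 2z^3
  ∫ -6z dz = -3z^2
  ∫ 1 dz = z
F(z) = 2z^3 - 3z^2 + z + C


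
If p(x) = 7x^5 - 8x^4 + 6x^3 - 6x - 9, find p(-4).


Using direct substitution:
  7 * (-4)^5 = -7168
  -8 * (-4)^4 = -2048
  6 * (-4)^3 = -384
  0 * (-4)^2 = 0
  -6 * (-4)^1 = 24
  constant: -9
Sum = -7168 - 2048 - 384 + 0 + 24 - 9 = -9585


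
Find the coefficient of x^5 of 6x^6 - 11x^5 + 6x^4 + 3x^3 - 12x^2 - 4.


Read off the coefficient of x^5: -11


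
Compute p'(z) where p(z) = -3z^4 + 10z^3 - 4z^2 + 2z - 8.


Apply the power rule term by term:
  d/dz(-3z^4) = -12z^3
  d/dz(10z^3) = 30z^2
  d/dz(-4z^2) = -8z
  d/dz(2z) = 2
  d/dz(-8) = 0
p'(z) = -12z^3 + 30z^2 - 8z + 2


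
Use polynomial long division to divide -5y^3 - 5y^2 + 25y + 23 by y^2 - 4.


(-5y^3 - 5y^2 + 25y + 23) / (y^2 - 4)
Step 1: -5y * (y^2 - 4) = -5y^3 + 20y; subtract.
Step 2: -5 * (y^2 - 4) = -5y^2 + 20; subtract.
Quotient: -5y - 5, Remainder: 5y + 3


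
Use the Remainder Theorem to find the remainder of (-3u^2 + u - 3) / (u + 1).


By the Remainder Theorem, the remainder equals p(-1):
  -3*(-1)^2 = -3
  1*(-1)^1 = -1
  constant: -3
Sum: -3 - 1 - 3 = -7


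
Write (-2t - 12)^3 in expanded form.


Expand (-2t - 12)^3 by repeated multiplication:
  (-2t - 12)^2 = 4t^2 + 48t + 144
= -8t^3 - 144t^2 - 864t - 1728


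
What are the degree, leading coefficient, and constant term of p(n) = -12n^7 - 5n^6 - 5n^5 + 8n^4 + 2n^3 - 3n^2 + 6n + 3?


Highest power of n is 7, with coefficient -12. Constant term is 3.
Degree = 7, leading coefficient = -12, constant term = 3


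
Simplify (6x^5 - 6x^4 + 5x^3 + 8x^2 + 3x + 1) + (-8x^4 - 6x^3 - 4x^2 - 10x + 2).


Align terms by degree and add:
  6x^5 - 6x^4 + 5x^3 + 8x^2 + 3x + 1
  -8x^4 - 6x^3 - 4x^2 - 10x + 2
= 6x^5 - 14x^4 - x^3 + 4x^2 - 7x + 3


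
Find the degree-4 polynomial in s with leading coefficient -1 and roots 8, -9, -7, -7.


p(s) = -(s - 8)(s + 9)(s + 7)(s + 7)
Expand: -s^4 - 15s^3 + 9s^2 + 959s + 3528


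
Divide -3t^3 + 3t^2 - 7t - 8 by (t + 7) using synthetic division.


Synthetic division with c = -7. Coefficients: -3, 3, -7, -8
Bring down -3.
  -3 * -7 = 21; 21 + 3 = 24
  24 * -7 = -168; -168 - 7 = -175
  -175 * -7 = 1225; 1225 - 8 = 1217
Quotient: -3t^2 + 24t - 175, Remainder: 1217


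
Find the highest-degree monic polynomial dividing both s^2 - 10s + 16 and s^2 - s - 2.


Factor each:
  s^2 - 10s + 16 = (s - 2)(s - 8)
  s^2 - s - 2 = (s - 2)(s + 1)
Common monic factor: s - 2


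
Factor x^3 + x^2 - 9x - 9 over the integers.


Try integer roots (divisors of -9). x=3: p(3)=0.
Divide out (x - 3): quotient is x^2 + 4x + 3.
Factor the quadratic: (x + 1)(x + 3)
Result: (x - 3)(x + 1)(x + 3)


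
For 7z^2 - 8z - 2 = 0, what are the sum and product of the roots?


For az^2+bz+c=0: sum = -b/a, product = c/a.
a=7, b=-8, c=-2
Sum = -(-8)/7 = 8/7
Product = (-2)/7 = -2/7


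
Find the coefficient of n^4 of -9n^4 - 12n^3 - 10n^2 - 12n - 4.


Read off the coefficient of n^4: -9


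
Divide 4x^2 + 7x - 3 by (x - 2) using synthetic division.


Synthetic division with c = 2. Coefficients: 4, 7, -3
Bring down 4.
  4 * 2 = 8; 8 + 7 = 15
  15 * 2 = 30; 30 - 3 = 27
Quotient: 4x + 15, Remainder: 27


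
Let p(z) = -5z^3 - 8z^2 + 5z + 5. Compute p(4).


Using direct substitution:
  -5 * (4)^3 = -320
  -8 * (4)^2 = -128
  5 * (4)^1 = 20
  constant: 5
Sum = -320 - 128 + 20 + 5 = -423


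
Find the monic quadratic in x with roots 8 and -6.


p(x) = (x - 8)(x + 6)
Expand: x^2 - 2x - 48


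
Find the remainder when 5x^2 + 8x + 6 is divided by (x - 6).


By the Remainder Theorem, the remainder equals p(6):
  5*(6)^2 = 180
  8*(6)^1 = 48
  constant: 6
Sum: 180 + 48 + 6 = 234


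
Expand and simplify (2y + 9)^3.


Expand (2y + 9)^3 by repeated multiplication:
  (2y + 9)^2 = 4y^2 + 36y + 81
= 8y^3 + 108y^2 + 486y + 729


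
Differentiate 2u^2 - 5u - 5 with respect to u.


Apply the power rule term by term:
  d/du(2u^2) = 4u
  d/du(-5u) = -5
  d/du(-5) = 0
p'(u) = 4u - 5


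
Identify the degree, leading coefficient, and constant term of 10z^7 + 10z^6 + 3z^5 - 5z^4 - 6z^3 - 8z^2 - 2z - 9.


Highest power of z is 7, with coefficient 10. Constant term is -9.
Degree = 7, leading coefficient = 10, constant term = -9


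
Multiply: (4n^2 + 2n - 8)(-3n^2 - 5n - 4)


Distribute each term of the first polynomial:
  (4n^2)(-3n^2 - 5n - 4) = -12n^4 - 20n^3 - 16n^2
  (2n)(-3n^2 - 5n - 4) = -6n^3 - 10n^2 - 8n
  (-8)(-3n^2 - 5n - 4) = 24n^2 + 40n + 32
Sum: -12n^4 - 26n^3 - 2n^2 + 32n + 32


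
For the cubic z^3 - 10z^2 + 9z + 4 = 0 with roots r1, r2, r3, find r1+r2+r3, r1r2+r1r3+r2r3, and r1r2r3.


Monic cubic z^3+bz^2+cz+d=0: sum=-b, pairwise sum=c, product=-d.
b=-10, c=9, d=4
r1+r2+r3 = 10
r1r2+r1r3+r2r3 = 9
r1r2r3 = -4


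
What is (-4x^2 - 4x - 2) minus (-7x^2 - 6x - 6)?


Distribute the minus sign:
  (-4x^2 - 4x - 2)
- (-7x^2 - 6x - 6)
Negate second polynomial: 7x^2 + 6x + 6
Add: 3x^2 + 2x + 4


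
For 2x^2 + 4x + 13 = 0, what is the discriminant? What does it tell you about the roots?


D = b^2 - 4ac = (4)^2 - 4(2)(13) = 16 - 104 = -88
Since D < 0: two complex conjugate roots (no real roots)


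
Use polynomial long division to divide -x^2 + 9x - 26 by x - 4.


(-x^2 + 9x - 26) / (x - 4)
Step 1: -x * (x - 4) = -x^2 + 4x; subtract.
Step 2: 5 * (x - 4) = 5x - 20; subtract.
Quotient: -x + 5, Remainder: -6


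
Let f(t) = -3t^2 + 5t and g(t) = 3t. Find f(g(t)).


Substitute g(t) into f:
f(g(t)) = -3*(3t)^2 + 5*(3t)
(3t)^2 = 9t^2
Expand and combine: -27t^2 + 15t


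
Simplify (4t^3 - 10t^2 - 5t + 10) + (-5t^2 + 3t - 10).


Align terms by degree and add:
  4t^3 - 10t^2 - 5t + 10
  -5t^2 + 3t - 10
= 4t^3 - 15t^2 - 2t


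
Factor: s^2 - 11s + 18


Roots satisfy r1 + r2 = -b/a = 11 and r1*r2 = c/a = 18.
So r1 = 9, r2 = 2.
s^2 - 11s + 18 = (s - r1)(s - r2) = (s - 9)(s - 2)


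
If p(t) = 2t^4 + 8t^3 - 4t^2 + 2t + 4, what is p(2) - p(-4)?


p(2) = 88
p(-4) = -68
p(2) - p(-4) = 88 + 68 = 156


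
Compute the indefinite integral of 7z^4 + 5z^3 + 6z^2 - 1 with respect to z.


Reverse power rule on each term:
  ∫ 7z^4 dz = (7/5)z^5
  ∫ 5z^3 dz = (5/4)z^4
  ∫ 6z^2 dz = 2z^3
  ∫ -1 dz = -z
F(z) = (7/5)z^5 + (5/4)z^4 + 2z^3 - z + C


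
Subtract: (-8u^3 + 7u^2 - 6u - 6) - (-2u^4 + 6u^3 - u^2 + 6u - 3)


Distribute the minus sign:
  (-8u^3 + 7u^2 - 6u - 6)
- (-2u^4 + 6u^3 - u^2 + 6u - 3)
Negate second polynomial: 2u^4 - 6u^3 + u^2 - 6u + 3
Add: 2u^4 - 14u^3 + 8u^2 - 12u - 3


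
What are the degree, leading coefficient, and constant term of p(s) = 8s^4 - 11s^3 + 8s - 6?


Highest power of s is 4, with coefficient 8. Constant term is -6.
Degree = 4, leading coefficient = 8, constant term = -6


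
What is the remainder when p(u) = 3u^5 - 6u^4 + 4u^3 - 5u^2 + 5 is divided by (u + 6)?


By the Remainder Theorem, the remainder equals p(-6):
  3*(-6)^5 = -23328
  -6*(-6)^4 = -7776
  4*(-6)^3 = -864
  -5*(-6)^2 = -180
  0*(-6)^1 = 0
  constant: 5
Sum: -23328 - 7776 - 864 - 180 + 0 + 5 = -32143
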